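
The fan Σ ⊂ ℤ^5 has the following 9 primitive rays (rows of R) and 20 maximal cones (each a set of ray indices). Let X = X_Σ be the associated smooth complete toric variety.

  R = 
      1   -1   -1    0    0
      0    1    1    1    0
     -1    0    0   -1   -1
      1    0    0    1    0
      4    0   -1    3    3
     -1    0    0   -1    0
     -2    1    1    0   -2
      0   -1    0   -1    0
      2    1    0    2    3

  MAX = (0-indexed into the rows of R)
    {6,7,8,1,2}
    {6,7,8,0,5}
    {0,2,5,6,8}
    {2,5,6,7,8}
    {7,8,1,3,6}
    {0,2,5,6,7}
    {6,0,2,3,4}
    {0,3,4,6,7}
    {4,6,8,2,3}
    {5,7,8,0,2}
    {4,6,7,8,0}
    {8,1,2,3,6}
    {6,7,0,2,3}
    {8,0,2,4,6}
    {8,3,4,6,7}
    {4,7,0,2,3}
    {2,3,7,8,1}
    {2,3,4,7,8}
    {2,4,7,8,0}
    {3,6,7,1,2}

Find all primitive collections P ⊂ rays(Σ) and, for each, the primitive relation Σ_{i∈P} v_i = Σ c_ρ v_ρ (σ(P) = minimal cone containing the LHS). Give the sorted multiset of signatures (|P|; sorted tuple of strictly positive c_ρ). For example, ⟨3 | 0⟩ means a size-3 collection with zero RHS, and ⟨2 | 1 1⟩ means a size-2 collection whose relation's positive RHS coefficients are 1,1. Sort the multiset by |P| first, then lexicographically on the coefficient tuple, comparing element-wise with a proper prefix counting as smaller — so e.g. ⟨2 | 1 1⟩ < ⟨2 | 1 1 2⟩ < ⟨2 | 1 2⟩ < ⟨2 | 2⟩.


Σ has 9 primitive collections:

  P = {3,5}:  v_{3} + v_{5} = 0 ; sig = ⟨2 | 0⟩
  P = {0,1}:  v_{0} + v_{1} = v_{3} ; sig = ⟨2 | 1⟩
  P = {4,5}:  v_{4} + v_{5} = v_{0} + v_{8} ; sig = ⟨2 | 1 1⟩
  P = {1,5}:  v_{1} + v_{5} = v_{2} + v_{6} + v_{7} + v_{8} ; sig = ⟨2 | 1 1 1 1⟩
  P = {1,4}:  v_{1} + v_{4} = 2·v_{3} + v_{8} ; sig = ⟨2 | 1 2⟩
  P = {0,3,8}:  v_{0} + v_{3} + v_{8} = v_{4} ; sig = ⟨3 | 1⟩
  P = {2,4,6,7}:  v_{2} + v_{4} + v_{6} + v_{7} = v_{3} ; sig = ⟨4 | 1⟩
  P = {0,2,6,7,8}:  v_{0} + v_{2} + v_{6} + v_{7} + v_{8} = 0 ; sig = ⟨5 | 0⟩
  P = {2,3,6,7,8}:  v_{2} + v_{3} + v_{6} + v_{7} + v_{8} = v_{1} ; sig = ⟨5 | 1⟩

Sorted signature multiset PRS(X):
    |P|=2: 5 collections, coeffs (), (1), (1,1), (1,1,1,1), (1,2)
    |P|=3: 1 collection, coeffs (1)
    |P|=4: 1 collection, coeffs (1)
    |P|=5: 2 collections, coeffs (), (1)


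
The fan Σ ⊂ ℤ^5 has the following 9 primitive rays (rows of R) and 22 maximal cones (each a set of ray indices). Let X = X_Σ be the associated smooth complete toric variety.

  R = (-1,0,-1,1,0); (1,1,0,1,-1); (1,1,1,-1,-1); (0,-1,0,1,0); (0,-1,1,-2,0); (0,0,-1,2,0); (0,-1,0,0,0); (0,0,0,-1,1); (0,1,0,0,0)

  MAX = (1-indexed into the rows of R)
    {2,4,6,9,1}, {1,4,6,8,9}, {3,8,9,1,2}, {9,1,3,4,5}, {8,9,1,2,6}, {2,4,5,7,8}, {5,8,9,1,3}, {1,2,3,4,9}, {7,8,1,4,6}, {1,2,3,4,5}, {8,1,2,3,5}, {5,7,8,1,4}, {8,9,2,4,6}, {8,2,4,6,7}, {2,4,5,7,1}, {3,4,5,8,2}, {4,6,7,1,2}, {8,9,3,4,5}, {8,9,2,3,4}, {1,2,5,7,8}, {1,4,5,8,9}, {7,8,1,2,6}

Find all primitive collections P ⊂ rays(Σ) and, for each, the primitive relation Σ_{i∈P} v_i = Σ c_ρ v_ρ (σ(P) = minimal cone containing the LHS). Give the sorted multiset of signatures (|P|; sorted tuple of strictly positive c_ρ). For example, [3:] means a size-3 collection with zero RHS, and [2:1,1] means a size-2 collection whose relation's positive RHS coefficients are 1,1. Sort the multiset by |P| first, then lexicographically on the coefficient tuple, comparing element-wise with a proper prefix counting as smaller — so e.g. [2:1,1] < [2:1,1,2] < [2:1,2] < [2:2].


Primitive collections (7):

  {7,9}:  v_{7} + v_{9} = 0  so sig = [2:]
  {3,6}:  v_{3} + v_{6} = v_{2}  so sig = [2:1]
  {5,6}:  v_{5} + v_{6} = v_{7}  so sig = [2:1]
  {3,7}:  v_{3} + v_{7} = v_{2} + v_{5}  so sig = [2:1,1]
  {2,5,9}:  v_{2} + v_{5} + v_{9} = v_{3}  so sig = [3:1]
  {1,3,4,8}:  v_{1} + v_{3} + v_{4} + v_{8} = 0  so sig = [4:]
  {1,2,4,8}:  v_{1} + v_{2} + v_{4} + v_{8} = v_{6}  so sig = [4:1]

so the primitive-relation signature multiset is
{ [2:],  [2:1] ×2,  [2:1,1],  [3:1],  [4:],  [4:1] }


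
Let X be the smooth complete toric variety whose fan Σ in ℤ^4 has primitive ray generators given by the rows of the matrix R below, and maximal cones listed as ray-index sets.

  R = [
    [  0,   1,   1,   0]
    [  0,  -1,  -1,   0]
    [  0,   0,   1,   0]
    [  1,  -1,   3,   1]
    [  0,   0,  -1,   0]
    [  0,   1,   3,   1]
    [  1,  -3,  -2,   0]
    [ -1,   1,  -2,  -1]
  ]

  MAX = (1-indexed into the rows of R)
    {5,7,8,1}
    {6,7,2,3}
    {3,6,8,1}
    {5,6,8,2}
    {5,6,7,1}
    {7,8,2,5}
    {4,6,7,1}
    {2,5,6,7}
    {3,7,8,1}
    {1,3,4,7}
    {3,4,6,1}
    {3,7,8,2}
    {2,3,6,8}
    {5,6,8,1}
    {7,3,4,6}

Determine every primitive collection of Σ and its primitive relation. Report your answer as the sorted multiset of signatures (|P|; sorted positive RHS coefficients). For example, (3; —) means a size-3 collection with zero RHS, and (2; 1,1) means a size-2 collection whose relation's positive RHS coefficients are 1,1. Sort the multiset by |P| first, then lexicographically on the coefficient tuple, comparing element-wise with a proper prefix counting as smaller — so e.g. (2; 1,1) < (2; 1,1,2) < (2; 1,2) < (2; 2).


Σ has 7 primitive collections:

  • {1,2}:  v_{1} + v_{2} = 0  →  sig = (2; —)
  • {3,5}:  v_{3} + v_{5} = 0  →  sig = (2; —)
  • {4,8}:  v_{4} + v_{8} = v_{3}  →  sig = (2; 1)
  • {2,4}:  v_{2} + v_{4} = v_{3} + v_{6} + v_{7}  →  sig = (2; 1,1,1)
  • {4,5}:  v_{4} + v_{5} = v_{1} + v_{6} + v_{7}  →  sig = (2; 1,1,1)
  • {6,7,8}:  v_{6} + v_{7} + v_{8} = v_{2}  →  sig = (3; 1)
  • {1,3,6,7}:  v_{1} + v_{3} + v_{6} + v_{7} = v_{4}  →  sig = (4; 1)

so the primitive-relation signature multiset is
    (2; —)
    (2; —)
    (2; 1)
    (2; 1,1,1)
    (2; 1,1,1)
    (3; 1)
    (4; 1)


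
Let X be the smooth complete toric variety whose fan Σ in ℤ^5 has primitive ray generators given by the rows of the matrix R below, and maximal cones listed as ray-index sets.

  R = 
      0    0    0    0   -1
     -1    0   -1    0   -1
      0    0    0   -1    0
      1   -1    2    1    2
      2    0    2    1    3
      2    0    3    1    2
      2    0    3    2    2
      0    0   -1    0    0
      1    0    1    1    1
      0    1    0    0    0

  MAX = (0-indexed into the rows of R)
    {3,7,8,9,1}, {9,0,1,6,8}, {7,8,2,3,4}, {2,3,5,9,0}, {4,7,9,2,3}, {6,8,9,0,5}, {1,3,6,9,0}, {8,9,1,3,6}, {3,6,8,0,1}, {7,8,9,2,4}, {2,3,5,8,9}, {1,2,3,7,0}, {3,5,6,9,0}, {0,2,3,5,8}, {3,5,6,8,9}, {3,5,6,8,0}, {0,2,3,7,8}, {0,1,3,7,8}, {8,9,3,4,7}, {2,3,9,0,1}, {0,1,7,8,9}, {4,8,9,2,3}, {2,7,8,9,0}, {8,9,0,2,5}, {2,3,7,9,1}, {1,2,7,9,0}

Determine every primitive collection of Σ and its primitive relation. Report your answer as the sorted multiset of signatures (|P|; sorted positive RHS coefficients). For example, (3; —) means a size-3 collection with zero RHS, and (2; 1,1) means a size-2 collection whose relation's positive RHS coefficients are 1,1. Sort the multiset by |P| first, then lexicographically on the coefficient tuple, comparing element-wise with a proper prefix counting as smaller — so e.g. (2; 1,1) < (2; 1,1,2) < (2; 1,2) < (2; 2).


Δ(Σ) — 10 vertices, 12 min non-faces:

  P={2,6}:  v_{2} + v_{6} = v_{5} ; sig = (2; 1)
  P={1,4}:  v_{1} + v_{4} = v_{3} + v_{7} + v_{9} ; sig = (2; 1,1,1)
  P={1,5}:  v_{1} + v_{5} = v_{0} + v_{3} + v_{9} ; sig = (2; 1,1,1)
  P={4,6}:  v_{4} + v_{6} = v_{2} + v_{3} + 3·v_{8} + v_{9} ; sig = (2; 1,1,1,3)
  P={4,5}:  v_{4} + v_{5} = 2·v_{2} + v_{3} + 3·v_{8} + v_{9} ; sig = (2; 1,1,2,3)
  P={0,4}:  v_{0} + v_{4} = v_{2} + 2·v_{8} ; sig = (2; 1,2)
  P={5,7}:  v_{5} + v_{7} = v_{2} + 2·v_{8} ; sig = (2; 1,2)
  P={6,7}:  v_{6} + v_{7} = 2·v_{8} ; sig = (2; 2)
  P={1,2,8}:  v_{1} + v_{2} + v_{8} = 0 ; sig = (3; —)
  P={0,3,7,9}:  v_{0} + v_{3} + v_{7} + v_{9} = v_{8} ; sig = (4; 1)
  P={0,3,8,9}:  v_{0} + v_{3} + v_{8} + v_{9} = v_{6} ; sig = (4; 1)
  P={2,3,7,8,9}:  v_{2} + v_{3} + v_{7} + v_{8} + v_{9} = v_{4} ; sig = (5; 1)

Hence PRS(X_Σ) =
    (2; 1)
    (2; 1,1,1)
    (2; 1,1,1)
    (2; 1,1,1,3)
    (2; 1,1,2,3)
    (2; 1,2)
    (2; 1,2)
    (2; 2)
    (3; —)
    (4; 1)
    (4; 1)
    (5; 1)


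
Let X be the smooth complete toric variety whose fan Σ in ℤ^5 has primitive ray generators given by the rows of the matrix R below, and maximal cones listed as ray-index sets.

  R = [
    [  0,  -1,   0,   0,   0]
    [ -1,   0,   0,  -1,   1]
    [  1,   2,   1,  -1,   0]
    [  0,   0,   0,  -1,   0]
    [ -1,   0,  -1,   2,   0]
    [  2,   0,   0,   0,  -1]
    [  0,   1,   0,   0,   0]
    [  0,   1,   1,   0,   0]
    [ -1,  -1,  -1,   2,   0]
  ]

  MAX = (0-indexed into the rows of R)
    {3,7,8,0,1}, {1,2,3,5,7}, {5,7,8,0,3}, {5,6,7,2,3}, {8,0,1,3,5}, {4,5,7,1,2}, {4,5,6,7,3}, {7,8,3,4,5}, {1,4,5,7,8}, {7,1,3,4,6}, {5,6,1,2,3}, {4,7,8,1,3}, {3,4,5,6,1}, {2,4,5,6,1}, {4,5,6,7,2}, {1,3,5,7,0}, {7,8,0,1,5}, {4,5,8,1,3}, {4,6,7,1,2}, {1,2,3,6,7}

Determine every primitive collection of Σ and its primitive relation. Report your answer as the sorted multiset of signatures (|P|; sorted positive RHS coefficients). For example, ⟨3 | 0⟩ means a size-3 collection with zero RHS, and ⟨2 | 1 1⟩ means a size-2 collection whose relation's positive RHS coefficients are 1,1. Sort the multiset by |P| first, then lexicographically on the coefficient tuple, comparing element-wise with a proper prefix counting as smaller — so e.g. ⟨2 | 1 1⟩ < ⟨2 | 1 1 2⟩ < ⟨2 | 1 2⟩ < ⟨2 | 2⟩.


The 9 primitive collections of Σ (r=9, n=5):

  P = {0,6}:  v_{0} + v_{6} = 0 — sig = ⟨2 | 0⟩
  P = {0,4}:  v_{0} + v_{4} = v_{8} — sig = ⟨2 | 1⟩
  P = {6,8}:  v_{6} + v_{8} = v_{4} — sig = ⟨2 | 1⟩
  P = {0,2}:  v_{0} + v_{2} = v_{1} + v_{5} + v_{7} — sig = ⟨2 | 1 1 1⟩
  P = {2,8}:  v_{2} + v_{8} = v_{1} + v_{4} + v_{5} + v_{7} — sig = ⟨2 | 1 1 1 1⟩
  P = {2,3,4}:  v_{2} + v_{3} + v_{4} = 2·v_{6} — sig = ⟨3 | 2⟩
  P = {1,5,6,7}:  v_{1} + v_{5} + v_{6} + v_{7} = v_{2} — sig = ⟨4 | 1⟩
  P = {1,3,5,7,8}:  v_{1} + v_{3} + v_{5} + v_{7} + v_{8} = 0 — sig = ⟨5 | 0⟩
  P = {1,3,4,5,7}:  v_{1} + v_{3} + v_{4} + v_{5} + v_{7} = v_{6} — sig = ⟨5 | 1⟩

Hence PRS(X_Σ) =
    |P|=2: 5 collections, coeffs (), (1), (1), (1,1,1), (1,1,1,1)
    |P|=3: 1 collection, coeffs (2)
    |P|=4: 1 collection, coeffs (1)
    |P|=5: 2 collections, coeffs (), (1)


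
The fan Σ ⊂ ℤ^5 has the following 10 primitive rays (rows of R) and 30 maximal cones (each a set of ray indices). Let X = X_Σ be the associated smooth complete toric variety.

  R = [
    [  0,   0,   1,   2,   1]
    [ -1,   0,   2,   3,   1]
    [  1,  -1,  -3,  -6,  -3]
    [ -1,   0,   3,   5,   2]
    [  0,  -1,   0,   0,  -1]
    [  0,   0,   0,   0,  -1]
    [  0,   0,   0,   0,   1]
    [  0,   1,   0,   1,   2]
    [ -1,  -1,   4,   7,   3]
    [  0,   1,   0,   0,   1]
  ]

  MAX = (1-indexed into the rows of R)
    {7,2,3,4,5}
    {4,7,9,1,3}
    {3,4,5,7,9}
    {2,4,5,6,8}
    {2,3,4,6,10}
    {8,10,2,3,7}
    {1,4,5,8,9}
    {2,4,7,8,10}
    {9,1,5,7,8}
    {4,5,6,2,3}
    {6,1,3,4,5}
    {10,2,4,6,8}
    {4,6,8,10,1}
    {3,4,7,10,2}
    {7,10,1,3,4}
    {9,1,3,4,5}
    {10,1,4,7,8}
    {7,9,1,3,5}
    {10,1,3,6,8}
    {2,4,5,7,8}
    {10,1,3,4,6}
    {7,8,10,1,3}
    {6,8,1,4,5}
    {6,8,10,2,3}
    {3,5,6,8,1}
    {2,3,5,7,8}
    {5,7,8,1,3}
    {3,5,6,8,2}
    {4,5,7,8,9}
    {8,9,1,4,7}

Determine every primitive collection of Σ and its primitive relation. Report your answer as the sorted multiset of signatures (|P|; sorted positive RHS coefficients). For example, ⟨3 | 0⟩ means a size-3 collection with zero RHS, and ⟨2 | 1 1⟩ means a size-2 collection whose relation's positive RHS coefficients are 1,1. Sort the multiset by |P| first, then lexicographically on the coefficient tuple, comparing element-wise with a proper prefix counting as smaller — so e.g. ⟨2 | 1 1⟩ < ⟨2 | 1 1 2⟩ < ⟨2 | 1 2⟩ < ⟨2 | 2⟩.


|primitive collections| = 9. Relations:

  P = {5,10}:  v_{5} + v_{10} = 0 ; sig = ⟨2 | 0⟩
  P = {6,7}:  v_{6} + v_{7} = 0 ; sig = ⟨2 | 0⟩
  P = {1,2}:  v_{1} + v_{2} = v_{4} ; sig = ⟨2 | 1⟩
  P = {6,9}:  v_{6} + v_{9} = v_{1} + v_{4} + v_{5} ; sig = ⟨2 | 1 1 1⟩
  P = {9,10}:  v_{9} + v_{10} = v_{1} + v_{4} + v_{7} ; sig = ⟨2 | 1 1 1⟩
  P = {2,9}:  v_{2} + v_{9} = 2·v_{4} + v_{5} + v_{7} ; sig = ⟨2 | 1 1 2⟩
  P = {3,4,8}:  v_{3} + v_{4} + v_{8} = v_{7} ; sig = ⟨3 | 1⟩
  P = {3,8,9}:  v_{3} + v_{8} + v_{9} = v_{1} + v_{5} + 2·v_{7} ; sig = ⟨3 | 1 1 2⟩
  P = {1,4,5,7}:  v_{1} + v_{4} + v_{5} + v_{7} = v_{9} ; sig = ⟨4 | 1⟩

Sorted signature multiset PRS(X):
    |P|=2: 6 collections, coeffs (), (), (1), (1,1,1), (1,1,1), (1,1,2)
    |P|=3: 2 collections, coeffs (1), (1,1,2)
    |P|=4: 1 collection, coeffs (1)


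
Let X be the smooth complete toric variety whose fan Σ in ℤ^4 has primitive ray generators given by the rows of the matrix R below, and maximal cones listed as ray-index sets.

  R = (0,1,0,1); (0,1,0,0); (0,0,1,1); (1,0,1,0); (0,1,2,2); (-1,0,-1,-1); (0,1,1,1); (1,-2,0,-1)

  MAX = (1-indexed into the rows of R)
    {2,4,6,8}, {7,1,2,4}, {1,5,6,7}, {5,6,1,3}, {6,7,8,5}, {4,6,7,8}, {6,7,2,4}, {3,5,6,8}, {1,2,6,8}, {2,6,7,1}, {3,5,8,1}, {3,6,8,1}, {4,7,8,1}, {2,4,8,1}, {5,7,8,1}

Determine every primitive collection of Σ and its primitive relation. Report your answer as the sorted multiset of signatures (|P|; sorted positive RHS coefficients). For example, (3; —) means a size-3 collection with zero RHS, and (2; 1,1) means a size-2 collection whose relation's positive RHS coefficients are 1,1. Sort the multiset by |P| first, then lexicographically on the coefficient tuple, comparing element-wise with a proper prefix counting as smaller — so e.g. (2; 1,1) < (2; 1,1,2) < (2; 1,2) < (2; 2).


|primitive collections| = 9. Relations:

  • {2,3}:  v_{2} + v_{3} = v_{7}  ⟹  sig = (2; 1)
  • {3,7}:  v_{3} + v_{7} = v_{5}  ⟹  sig = (2; 1)
  • {3,4}:  v_{3} + v_{4} = 2·v_{7} + v_{8}  ⟹  sig = (2; 1,2)
  • {4,5}:  v_{4} + v_{5} = 3·v_{7} + v_{8}  ⟹  sig = (2; 1,3)
  • {2,5}:  v_{2} + v_{5} = 2·v_{7}  ⟹  sig = (2; 2)
  • {1,4,6}:  v_{1} + v_{4} + v_{6} = v_{2}  ⟹  sig = (3; 1)
  • {2,7,8}:  v_{2} + v_{7} + v_{8} = v_{4}  ⟹  sig = (3; 1)
  • {1,6,7,8}:  v_{1} + v_{6} + v_{7} + v_{8} = 0  ⟹  sig = (4; —)
  • {1,5,6,8}:  v_{1} + v_{5} + v_{6} + v_{8} = v_{3}  ⟹  sig = (4; 1)

so the primitive-relation signature multiset is
    (2; 1)
    (2; 1)
    (2; 1,2)
    (2; 1,3)
    (2; 2)
    (3; 1)
    (3; 1)
    (4; —)
    (4; 1)


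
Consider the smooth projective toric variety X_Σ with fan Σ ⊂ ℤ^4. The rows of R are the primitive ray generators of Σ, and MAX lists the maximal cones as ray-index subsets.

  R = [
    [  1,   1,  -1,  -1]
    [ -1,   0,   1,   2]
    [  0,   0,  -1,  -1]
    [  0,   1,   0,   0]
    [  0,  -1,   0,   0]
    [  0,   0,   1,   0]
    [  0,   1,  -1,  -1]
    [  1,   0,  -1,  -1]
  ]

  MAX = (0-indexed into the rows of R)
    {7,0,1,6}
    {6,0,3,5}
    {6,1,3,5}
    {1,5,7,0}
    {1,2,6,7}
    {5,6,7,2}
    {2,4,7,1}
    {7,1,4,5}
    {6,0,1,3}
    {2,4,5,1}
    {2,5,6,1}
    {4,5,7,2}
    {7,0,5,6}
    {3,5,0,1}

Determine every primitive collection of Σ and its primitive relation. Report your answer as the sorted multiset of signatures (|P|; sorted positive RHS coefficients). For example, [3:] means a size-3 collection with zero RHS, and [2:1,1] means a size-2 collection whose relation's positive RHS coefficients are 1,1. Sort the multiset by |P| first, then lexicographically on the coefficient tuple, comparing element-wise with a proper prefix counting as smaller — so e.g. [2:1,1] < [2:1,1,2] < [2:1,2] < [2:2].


Σ has 9 primitive collections:

  P = {3,4}:  v_{3} + v_{4} = 0 — sig = [2:]
  P = {0,4}:  v_{0} + v_{4} = v_{7} — sig = [2:1]
  P = {2,3}:  v_{2} + v_{3} = v_{6} — sig = [2:1]
  P = {3,7}:  v_{3} + v_{7} = v_{0} — sig = [2:1]
  P = {4,6}:  v_{4} + v_{6} = v_{2} — sig = [2:1]
  P = {0,2}:  v_{0} + v_{2} = v_{6} + v_{7} — sig = [2:1,1]
  P = {1,2,5,7}:  v_{1} + v_{2} + v_{5} + v_{7} = 0 — sig = [4:]
  P = {1,5,6,7}:  v_{1} + v_{5} + v_{6} + v_{7} = v_{3} — sig = [4:1]
  P = {0,1,5,6}:  v_{0} + v_{1} + v_{5} + v_{6} = 2·v_{3} — sig = [4:2]

Hence PRS(X_Σ) =
[[2:], [2:1], [2:1], [2:1], [2:1], [2:1,1], [4:], [4:1], [4:2]]


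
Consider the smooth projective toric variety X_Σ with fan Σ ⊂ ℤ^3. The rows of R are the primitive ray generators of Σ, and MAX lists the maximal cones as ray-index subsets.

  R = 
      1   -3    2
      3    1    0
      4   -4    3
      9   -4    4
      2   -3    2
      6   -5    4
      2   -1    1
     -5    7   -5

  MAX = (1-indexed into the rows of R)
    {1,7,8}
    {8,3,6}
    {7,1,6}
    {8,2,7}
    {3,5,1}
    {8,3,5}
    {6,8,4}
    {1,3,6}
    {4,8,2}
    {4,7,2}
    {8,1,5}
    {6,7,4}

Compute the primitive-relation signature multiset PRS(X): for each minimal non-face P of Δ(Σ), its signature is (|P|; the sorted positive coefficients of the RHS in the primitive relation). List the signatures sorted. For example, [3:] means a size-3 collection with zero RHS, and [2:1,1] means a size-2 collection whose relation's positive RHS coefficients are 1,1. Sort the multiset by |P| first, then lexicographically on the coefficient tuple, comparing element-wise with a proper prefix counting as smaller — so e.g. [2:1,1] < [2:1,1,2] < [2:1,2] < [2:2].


Minimal non-faces — 14 found among 8 rays, 12 max cones:

  P={2,6}:  v_{2} + v_{6} = v_{4}  so sig = [2:1]
  P={3,7}:  v_{3} + v_{7} = v_{6}  so sig = [2:1]
  P={5,7}:  v_{5} + v_{7} = v_{3}  so sig = [2:1]
  P={2,5}:  v_{2} + v_{5} = v_{3} + v_{6} + v_{8}  so sig = [2:1,1,1]
  P={4,5}:  v_{4} + v_{5} = v_{3} + 2·v_{6} + v_{8}  so sig = [2:1,1,2]
  P={1,4}:  v_{1} + v_{4} = v_{6} + 2·v_{7}  so sig = [2:1,2]
  P={2,3}:  v_{2} + v_{3} = 2·v_{6} + v_{8}  so sig = [2:1,2]
  P={3,4}:  v_{3} + v_{4} = 3·v_{6} + v_{8}  so sig = [2:1,3]
  P={1,2}:  v_{1} + v_{2} = 2·v_{7}  so sig = [2:2]
  P={5,6}:  v_{5} + v_{6} = 2·v_{3}  so sig = [2:2]
  P={1,3,8}:  v_{1} + v_{3} + v_{8} = 0  so sig = [3:]
  P={1,6,8}:  v_{1} + v_{6} + v_{8} = v_{7}  so sig = [3:1]
  P={6,7,8}:  v_{6} + v_{7} + v_{8} = v_{2}  so sig = [3:1]
  P={4,7,8}:  v_{4} + v_{7} + v_{8} = 2·v_{2}  so sig = [3:2]

Sorted signature multiset PRS(X):
    |P|=2: 10 collections, coeffs (1), (1), (1), (1,1,1), (1,1,2), (1,2), (1,2), (1,3), (2), (2)
    |P|=3: 4 collections, coeffs (), (1), (1), (2)


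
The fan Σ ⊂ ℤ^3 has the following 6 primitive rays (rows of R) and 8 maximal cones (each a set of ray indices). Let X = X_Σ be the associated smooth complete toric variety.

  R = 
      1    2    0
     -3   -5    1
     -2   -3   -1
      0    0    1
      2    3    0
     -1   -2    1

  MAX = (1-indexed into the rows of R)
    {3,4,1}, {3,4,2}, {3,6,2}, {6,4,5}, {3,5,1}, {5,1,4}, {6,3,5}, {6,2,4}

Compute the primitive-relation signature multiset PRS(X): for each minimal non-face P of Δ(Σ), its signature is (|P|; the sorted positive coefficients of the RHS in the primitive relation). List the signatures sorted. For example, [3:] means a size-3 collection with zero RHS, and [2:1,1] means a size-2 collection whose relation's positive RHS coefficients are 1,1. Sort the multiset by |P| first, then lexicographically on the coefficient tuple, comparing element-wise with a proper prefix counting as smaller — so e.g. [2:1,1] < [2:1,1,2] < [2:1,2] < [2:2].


Primitive collections (5):

  {1,6}:  v_{1} + v_{6} = v_{4}  ⇒ sig = [2:1]
  {2,5}:  v_{2} + v_{5} = v_{6}  ⇒ sig = [2:1]
  {1,2}:  v_{1} + v_{2} = v_{3} + 2·v_{4}  ⇒ sig = [2:1,2]
  {3,4,5}:  v_{3} + v_{4} + v_{5} = 0  ⇒ sig = [3:]
  {3,4,6}:  v_{3} + v_{4} + v_{6} = v_{2}  ⇒ sig = [3:1]

Sorted signature multiset PRS(X):
{ [2:1] ×2,  [2:1,2],  [3:],  [3:1] }


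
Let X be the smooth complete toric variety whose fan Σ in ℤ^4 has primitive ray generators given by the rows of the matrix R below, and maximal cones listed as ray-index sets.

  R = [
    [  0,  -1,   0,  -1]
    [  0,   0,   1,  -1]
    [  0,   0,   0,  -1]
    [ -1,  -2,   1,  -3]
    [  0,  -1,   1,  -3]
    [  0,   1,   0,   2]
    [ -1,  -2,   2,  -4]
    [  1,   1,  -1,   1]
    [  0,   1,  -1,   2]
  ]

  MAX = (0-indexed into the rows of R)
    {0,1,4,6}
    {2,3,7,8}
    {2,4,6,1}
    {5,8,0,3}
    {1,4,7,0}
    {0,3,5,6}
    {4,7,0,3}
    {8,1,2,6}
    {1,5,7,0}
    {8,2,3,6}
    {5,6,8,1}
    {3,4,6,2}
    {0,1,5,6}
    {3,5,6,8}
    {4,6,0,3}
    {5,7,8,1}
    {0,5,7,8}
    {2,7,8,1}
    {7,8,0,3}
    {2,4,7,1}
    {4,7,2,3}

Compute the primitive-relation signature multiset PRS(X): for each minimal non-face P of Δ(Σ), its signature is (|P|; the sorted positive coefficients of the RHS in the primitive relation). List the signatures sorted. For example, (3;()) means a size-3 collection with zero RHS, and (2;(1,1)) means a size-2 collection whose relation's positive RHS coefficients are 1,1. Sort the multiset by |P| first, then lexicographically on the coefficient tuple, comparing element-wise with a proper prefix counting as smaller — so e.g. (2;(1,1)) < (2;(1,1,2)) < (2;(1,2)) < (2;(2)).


The 9 primitive collections of Σ (r=9, n=4):

  • {1,3}:  v_{1} + v_{3} = v_{6}  so sig = (2;(1))
  • {4,5}:  v_{4} + v_{5} = v_{1}  so sig = (2;(1))
  • {4,8}:  v_{4} + v_{8} = v_{2}  so sig = (2;(1))
  • {6,7}:  v_{6} + v_{7} = v_{4}  so sig = (2;(1))
  • {0,2}:  v_{0} + v_{2} = v_{3} + v_{7}  so sig = (2;(1,1))
  • {2,5}:  v_{2} + v_{5} = v_{1} + v_{8}  so sig = (2;(1,1))
  • {0,1,8}:  v_{0} + v_{1} + v_{8} = 0  so sig = (3;())
  • {3,5,7}:  v_{3} + v_{5} + v_{7} = 0  so sig = (3;())
  • {0,6,8}:  v_{0} + v_{6} + v_{8} = v_{3}  so sig = (3;(1))

Signatures (|P|; sorted positive RHS coefficients), sorted:
[(2;(1)), (2;(1)), (2;(1)), (2;(1)), (2;(1,1)), (2;(1,1)), (3;()), (3;()), (3;(1))]


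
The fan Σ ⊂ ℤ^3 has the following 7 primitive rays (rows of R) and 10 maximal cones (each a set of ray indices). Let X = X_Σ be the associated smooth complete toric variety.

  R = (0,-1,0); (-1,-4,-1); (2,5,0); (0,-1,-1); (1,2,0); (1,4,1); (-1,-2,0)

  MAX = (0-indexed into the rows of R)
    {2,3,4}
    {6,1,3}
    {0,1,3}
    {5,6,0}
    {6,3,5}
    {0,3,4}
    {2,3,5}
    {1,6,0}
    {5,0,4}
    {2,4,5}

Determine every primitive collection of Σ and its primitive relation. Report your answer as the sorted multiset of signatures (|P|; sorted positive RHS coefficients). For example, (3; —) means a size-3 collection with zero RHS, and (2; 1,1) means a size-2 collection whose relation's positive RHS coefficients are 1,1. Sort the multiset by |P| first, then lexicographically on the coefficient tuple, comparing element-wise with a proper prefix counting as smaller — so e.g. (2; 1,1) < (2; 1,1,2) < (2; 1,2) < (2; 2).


Δ(Σ) — 7 vertices, 9 min non-faces:

  {1,5}:  v_{1} + v_{5} = 0 — sig = (2; —)
  {4,6}:  v_{4} + v_{6} = 0 — sig = (2; —)
  {1,2}:  v_{1} + v_{2} = v_{3} + v_{4} — sig = (2; 1,1)
  {1,4}:  v_{1} + v_{4} = v_{0} + v_{3} — sig = (2; 1,1)
  {2,6}:  v_{2} + v_{6} = v_{3} + v_{5} — sig = (2; 1,1)
  {0,2}:  v_{0} + v_{2} = 2·v_{4} — sig = (2; 2)
  {0,3,5}:  v_{0} + v_{3} + v_{5} = v_{4} — sig = (3; 1)
  {0,3,6}:  v_{0} + v_{3} + v_{6} = v_{1} — sig = (3; 1)
  {3,4,5}:  v_{3} + v_{4} + v_{5} = v_{2} — sig = (3; 1)

Sorted signature multiset PRS(X):
    |P|=2: 6 collections, coeffs (), (), (1,1), (1,1), (1,1), (2)
    |P|=3: 3 collections, coeffs (1), (1), (1)


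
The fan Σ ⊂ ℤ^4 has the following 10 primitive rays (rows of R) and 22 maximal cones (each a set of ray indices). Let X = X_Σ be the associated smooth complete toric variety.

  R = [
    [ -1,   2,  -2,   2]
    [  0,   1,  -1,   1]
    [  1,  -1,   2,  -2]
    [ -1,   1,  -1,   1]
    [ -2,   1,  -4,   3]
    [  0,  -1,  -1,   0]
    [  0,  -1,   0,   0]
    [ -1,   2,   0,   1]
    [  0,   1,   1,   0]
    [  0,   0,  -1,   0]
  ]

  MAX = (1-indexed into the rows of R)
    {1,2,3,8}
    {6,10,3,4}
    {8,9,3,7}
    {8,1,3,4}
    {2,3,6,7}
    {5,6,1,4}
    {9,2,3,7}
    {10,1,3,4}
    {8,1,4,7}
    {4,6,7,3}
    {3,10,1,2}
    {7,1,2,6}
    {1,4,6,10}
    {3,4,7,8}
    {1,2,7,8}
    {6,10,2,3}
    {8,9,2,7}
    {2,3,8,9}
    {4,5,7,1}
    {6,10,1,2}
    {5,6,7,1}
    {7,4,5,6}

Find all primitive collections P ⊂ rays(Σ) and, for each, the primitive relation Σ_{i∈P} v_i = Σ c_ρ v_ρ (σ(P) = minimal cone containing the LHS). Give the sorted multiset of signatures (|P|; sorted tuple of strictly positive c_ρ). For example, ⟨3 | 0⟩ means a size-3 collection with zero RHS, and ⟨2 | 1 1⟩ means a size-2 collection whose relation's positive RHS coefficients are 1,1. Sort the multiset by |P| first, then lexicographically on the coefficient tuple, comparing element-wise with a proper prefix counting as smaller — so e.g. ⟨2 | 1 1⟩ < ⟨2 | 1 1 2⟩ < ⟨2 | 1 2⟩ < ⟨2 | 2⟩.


17 minimal non-faces of Δ(Σ) (on 10 rays):

  P={6,9}:  v_{6} + v_{9} = 0  ⇒ sig = ⟨2 | 0⟩
  P={2,4}:  v_{2} + v_{4} = v_{1}  ⇒ sig = ⟨2 | 1⟩
  P={4,9}:  v_{4} + v_{9} = v_{8}  ⇒ sig = ⟨2 | 1⟩
  P={6,8}:  v_{6} + v_{8} = v_{4}  ⇒ sig = ⟨2 | 1⟩
  P={7,10}:  v_{7} + v_{10} = v_{6}  ⇒ sig = ⟨2 | 1⟩
  P={1,9}:  v_{1} + v_{9} = v_{2} + v_{8}  ⇒ sig = ⟨2 | 1 1⟩
  P={3,5}:  v_{3} + v_{5} = v_{4} + v_{6}  ⇒ sig = ⟨2 | 1 1⟩
  P={9,10}:  v_{9} + v_{10} = v_{1} + v_{3}  ⇒ sig = ⟨2 | 1 1⟩
  P={5,9}:  v_{5} + v_{9} = v_{1} + v_{4} + v_{7}  ⇒ sig = ⟨2 | 1 1 1⟩
  P={8,10}:  v_{8} + v_{10} = v_{1} + v_{3} + v_{4}  ⇒ sig = ⟨2 | 1 1 1⟩
  P={2,5}:  v_{2} + v_{5} = 2·v_{1} + v_{6} + v_{7}  ⇒ sig = ⟨2 | 1 1 2⟩
  P={5,8}:  v_{5} + v_{8} = v_{1} + 2·v_{4} + v_{7}  ⇒ sig = ⟨2 | 1 1 2⟩
  P={5,10}:  v_{5} + v_{10} = v_{1} + v_{4} + 2·v_{6}  ⇒ sig = ⟨2 | 1 1 2⟩
  P={1,3,7}:  v_{1} + v_{3} + v_{7} = 0  ⇒ sig = ⟨3 | 0⟩
  P={1,3,6}:  v_{1} + v_{3} + v_{6} = v_{10}  ⇒ sig = ⟨3 | 1⟩
  P={1,4,6,7}:  v_{1} + v_{4} + v_{6} + v_{7} = v_{5}  ⇒ sig = ⟨4 | 1⟩
  P={2,3,7,8}:  v_{2} + v_{3} + v_{7} + v_{8} = v_{9}  ⇒ sig = ⟨4 | 1⟩

so the primitive-relation signature multiset is
    ⟨2 | 0⟩
    ⟨2 | 1⟩
    ⟨2 | 1⟩
    ⟨2 | 1⟩
    ⟨2 | 1⟩
    ⟨2 | 1 1⟩
    ⟨2 | 1 1⟩
    ⟨2 | 1 1⟩
    ⟨2 | 1 1 1⟩
    ⟨2 | 1 1 1⟩
    ⟨2 | 1 1 2⟩
    ⟨2 | 1 1 2⟩
    ⟨2 | 1 1 2⟩
    ⟨3 | 0⟩
    ⟨3 | 1⟩
    ⟨4 | 1⟩
    ⟨4 | 1⟩


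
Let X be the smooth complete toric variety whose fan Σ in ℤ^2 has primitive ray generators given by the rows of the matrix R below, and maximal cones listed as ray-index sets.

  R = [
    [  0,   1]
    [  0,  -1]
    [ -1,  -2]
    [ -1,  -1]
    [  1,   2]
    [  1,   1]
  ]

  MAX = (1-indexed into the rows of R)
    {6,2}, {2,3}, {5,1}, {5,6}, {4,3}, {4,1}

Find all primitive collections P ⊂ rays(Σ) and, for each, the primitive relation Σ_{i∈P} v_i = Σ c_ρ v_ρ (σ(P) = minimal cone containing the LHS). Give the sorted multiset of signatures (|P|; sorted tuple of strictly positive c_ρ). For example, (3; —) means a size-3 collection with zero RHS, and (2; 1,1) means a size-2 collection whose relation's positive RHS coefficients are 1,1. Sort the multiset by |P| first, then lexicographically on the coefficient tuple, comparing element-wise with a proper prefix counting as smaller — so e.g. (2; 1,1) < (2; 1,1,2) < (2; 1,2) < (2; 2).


9 collections generate NE(X_Σ); each relation:

  P = {1,2}:  v_{1} + v_{2} = 0 — sig = (2; —)
  P = {3,5}:  v_{3} + v_{5} = 0 — sig = (2; —)
  P = {4,6}:  v_{4} + v_{6} = 0 — sig = (2; —)
  P = {1,3}:  v_{1} + v_{3} = v_{4} — sig = (2; 1)
  P = {1,6}:  v_{1} + v_{6} = v_{5} — sig = (2; 1)
  P = {2,4}:  v_{2} + v_{4} = v_{3} — sig = (2; 1)
  P = {2,5}:  v_{2} + v_{5} = v_{6} — sig = (2; 1)
  P = {3,6}:  v_{3} + v_{6} = v_{2} — sig = (2; 1)
  P = {4,5}:  v_{4} + v_{5} = v_{1} — sig = (2; 1)

so the primitive-relation signature multiset is
    (2; —)
    (2; —)
    (2; —)
    (2; 1)
    (2; 1)
    (2; 1)
    (2; 1)
    (2; 1)
    (2; 1)


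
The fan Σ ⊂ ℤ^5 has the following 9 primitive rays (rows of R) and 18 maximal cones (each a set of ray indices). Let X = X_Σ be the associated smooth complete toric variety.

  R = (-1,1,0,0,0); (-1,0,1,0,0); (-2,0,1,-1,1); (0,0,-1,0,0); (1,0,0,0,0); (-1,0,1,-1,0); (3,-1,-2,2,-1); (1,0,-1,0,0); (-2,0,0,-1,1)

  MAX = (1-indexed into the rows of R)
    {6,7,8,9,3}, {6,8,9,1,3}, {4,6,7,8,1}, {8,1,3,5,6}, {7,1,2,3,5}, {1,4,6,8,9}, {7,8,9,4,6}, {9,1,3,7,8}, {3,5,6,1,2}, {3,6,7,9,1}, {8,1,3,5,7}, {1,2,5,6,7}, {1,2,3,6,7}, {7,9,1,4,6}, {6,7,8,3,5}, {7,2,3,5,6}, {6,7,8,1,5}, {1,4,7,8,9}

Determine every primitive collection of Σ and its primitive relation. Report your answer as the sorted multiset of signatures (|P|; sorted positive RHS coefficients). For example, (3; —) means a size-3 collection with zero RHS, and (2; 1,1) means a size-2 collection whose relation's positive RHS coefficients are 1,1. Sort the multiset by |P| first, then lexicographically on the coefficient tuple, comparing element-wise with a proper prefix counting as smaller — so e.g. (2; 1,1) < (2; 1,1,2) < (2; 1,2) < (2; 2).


The 9 primitive collections of Σ (r=9, n=5):

  P = {2,8}:  v_{2} + v_{8} = 0 — sig = (2; —)
  P = {3,4}:  v_{3} + v_{4} = v_{9} — sig = (2; 1)
  P = {4,5}:  v_{4} + v_{5} = v_{8} — sig = (2; 1)
  P = {5,9}:  v_{5} + v_{9} = v_{3} + v_{8} — sig = (2; 1,1)
  P = {2,4}:  v_{2} + v_{4} = v_{1} + v_{3} + v_{6} + v_{7} — sig = (2; 1,1,1,1)
  P = {2,9}:  v_{2} + v_{9} = v_{1} + 2·v_{3} + v_{6} + v_{7} — sig = (2; 1,1,1,2)
  P = {1,3,5,6,7}:  v_{1} + v_{3} + v_{5} + v_{6} + v_{7} = 0 — sig = (5; —)
  P = {1,3,6,7,8}:  v_{1} + v_{3} + v_{6} + v_{7} + v_{8} = v_{4} — sig = (5; 1)
  P = {1,6,7,8,9}:  v_{1} + v_{6} + v_{7} + v_{8} + v_{9} = 2·v_{4} — sig = (5; 2)

Signatures (|P|; sorted positive RHS coefficients), sorted:
[(2; —), (2; 1), (2; 1), (2; 1,1), (2; 1,1,1,1), (2; 1,1,1,2), (5; —), (5; 1), (5; 2)]


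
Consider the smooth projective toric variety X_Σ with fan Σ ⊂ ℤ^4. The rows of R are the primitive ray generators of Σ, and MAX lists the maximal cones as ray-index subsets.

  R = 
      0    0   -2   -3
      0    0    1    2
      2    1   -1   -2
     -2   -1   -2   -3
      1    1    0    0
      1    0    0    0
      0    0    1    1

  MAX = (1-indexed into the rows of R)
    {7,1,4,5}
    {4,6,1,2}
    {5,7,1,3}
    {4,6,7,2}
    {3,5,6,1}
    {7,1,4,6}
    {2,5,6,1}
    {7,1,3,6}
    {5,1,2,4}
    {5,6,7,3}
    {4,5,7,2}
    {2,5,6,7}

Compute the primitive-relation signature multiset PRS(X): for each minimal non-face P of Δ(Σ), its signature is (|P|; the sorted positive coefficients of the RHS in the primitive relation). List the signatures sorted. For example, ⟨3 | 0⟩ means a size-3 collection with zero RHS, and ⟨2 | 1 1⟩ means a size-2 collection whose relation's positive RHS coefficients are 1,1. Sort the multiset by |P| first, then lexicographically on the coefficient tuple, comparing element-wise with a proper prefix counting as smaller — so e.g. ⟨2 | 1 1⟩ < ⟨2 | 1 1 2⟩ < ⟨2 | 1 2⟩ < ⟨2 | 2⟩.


Minimal non-faces — 5 found among 7 rays, 12 max cones:

  {2,3}:  v_{2} + v_{3} = v_{5} + v_{6}  ⟹  sig = ⟨2 | 1 1⟩
  {3,4}:  v_{3} + v_{4} = 2·v_{1} + v_{7}  ⟹  sig = ⟨2 | 1 2⟩
  {1,2,7}:  v_{1} + v_{2} + v_{7} = 0  ⟹  sig = ⟨3 | 0⟩
  {4,5,6}:  v_{4} + v_{5} + v_{6} = v_{1}  ⟹  sig = ⟨3 | 1⟩
  {1,5,6,7}:  v_{1} + v_{5} + v_{6} + v_{7} = v_{3}  ⟹  sig = ⟨4 | 1⟩

Signatures (|P|; sorted positive RHS coefficients), sorted:
[⟨2 | 1 1⟩, ⟨2 | 1 2⟩, ⟨3 | 0⟩, ⟨3 | 1⟩, ⟨4 | 1⟩]


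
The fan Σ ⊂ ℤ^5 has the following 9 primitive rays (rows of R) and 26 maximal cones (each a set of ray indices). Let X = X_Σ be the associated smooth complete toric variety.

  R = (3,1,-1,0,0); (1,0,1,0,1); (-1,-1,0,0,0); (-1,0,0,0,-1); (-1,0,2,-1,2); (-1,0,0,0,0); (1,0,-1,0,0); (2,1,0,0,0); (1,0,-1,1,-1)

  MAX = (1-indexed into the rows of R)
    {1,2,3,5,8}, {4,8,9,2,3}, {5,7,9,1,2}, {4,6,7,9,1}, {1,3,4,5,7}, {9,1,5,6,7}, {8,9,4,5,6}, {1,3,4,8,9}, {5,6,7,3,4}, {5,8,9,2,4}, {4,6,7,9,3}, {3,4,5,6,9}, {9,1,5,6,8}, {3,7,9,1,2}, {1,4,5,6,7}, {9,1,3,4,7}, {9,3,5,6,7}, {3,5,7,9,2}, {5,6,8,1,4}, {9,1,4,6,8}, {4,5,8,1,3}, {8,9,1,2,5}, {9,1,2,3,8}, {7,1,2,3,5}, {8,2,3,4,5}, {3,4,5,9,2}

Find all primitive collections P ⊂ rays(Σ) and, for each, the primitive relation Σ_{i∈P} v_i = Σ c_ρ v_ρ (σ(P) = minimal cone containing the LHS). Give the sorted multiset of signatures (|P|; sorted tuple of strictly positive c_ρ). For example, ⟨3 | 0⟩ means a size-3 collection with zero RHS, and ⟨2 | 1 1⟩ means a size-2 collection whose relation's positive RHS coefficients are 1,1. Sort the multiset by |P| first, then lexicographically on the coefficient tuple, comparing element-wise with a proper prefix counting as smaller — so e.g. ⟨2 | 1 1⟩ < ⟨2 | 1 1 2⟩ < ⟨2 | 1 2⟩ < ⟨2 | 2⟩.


|primitive collections| = 10. Relations:

  • {7,8}:  v_{7} + v_{8} = v_{1}  →  sig = ⟨2 | 1⟩
  • {2,6}:  v_{2} + v_{6} = v_{5} + v_{9}  →  sig = ⟨2 | 1 1⟩
  • {3,6,8}:  v_{3} + v_{6} + v_{8} = 0  →  sig = ⟨3 | 0⟩
  • {1,3,6}:  v_{1} + v_{3} + v_{6} = v_{7}  →  sig = ⟨3 | 1⟩
  • {2,4,7}:  v_{2} + v_{4} + v_{7} = v_{3} + v_{8}  →  sig = ⟨3 | 1 1⟩
  • {1,2,4}:  v_{1} + v_{2} + v_{4} = v_{3} + 2·v_{8}  →  sig = ⟨3 | 1 2⟩
  • {4,5,7,9}:  v_{4} + v_{5} + v_{7} + v_{9} = 0  →  sig = ⟨4 | 0⟩
  • {1,4,5,9}:  v_{1} + v_{4} + v_{5} + v_{9} = v_{8}  →  sig = ⟨4 | 1⟩
  • {3,5,8,9}:  v_{3} + v_{5} + v_{8} + v_{9} = v_{2}  →  sig = ⟨4 | 1⟩
  • {1,3,5,9}:  v_{1} + v_{3} + v_{5} + v_{9} = v_{2} + v_{7}  →  sig = ⟨4 | 1 1⟩

Hence PRS(X_Σ) =
    ⟨2 | 1⟩
    ⟨2 | 1 1⟩
    ⟨3 | 0⟩
    ⟨3 | 1⟩
    ⟨3 | 1 1⟩
    ⟨3 | 1 2⟩
    ⟨4 | 0⟩
    ⟨4 | 1⟩
    ⟨4 | 1⟩
    ⟨4 | 1 1⟩


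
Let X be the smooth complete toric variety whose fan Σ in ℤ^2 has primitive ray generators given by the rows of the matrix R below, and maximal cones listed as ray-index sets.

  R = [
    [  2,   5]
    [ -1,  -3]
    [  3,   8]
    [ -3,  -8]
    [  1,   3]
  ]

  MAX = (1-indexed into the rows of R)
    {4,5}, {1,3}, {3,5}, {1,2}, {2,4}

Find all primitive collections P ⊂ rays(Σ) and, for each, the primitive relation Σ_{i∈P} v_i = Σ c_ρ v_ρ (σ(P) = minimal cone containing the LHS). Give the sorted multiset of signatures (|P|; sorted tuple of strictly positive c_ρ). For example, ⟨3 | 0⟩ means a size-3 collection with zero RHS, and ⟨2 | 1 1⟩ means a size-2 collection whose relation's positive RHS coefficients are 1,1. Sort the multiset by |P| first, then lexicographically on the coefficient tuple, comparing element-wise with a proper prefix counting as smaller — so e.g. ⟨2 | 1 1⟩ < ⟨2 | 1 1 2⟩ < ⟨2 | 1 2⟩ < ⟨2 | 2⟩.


5 minimal non-faces of Δ(Σ) (on 5 rays):

  • {2,5}:  v_{2} + v_{5} = 0  so sig = ⟨2 | 0⟩
  • {3,4}:  v_{3} + v_{4} = 0  so sig = ⟨2 | 0⟩
  • {1,4}:  v_{1} + v_{4} = v_{2}  so sig = ⟨2 | 1⟩
  • {1,5}:  v_{1} + v_{5} = v_{3}  so sig = ⟨2 | 1⟩
  • {2,3}:  v_{2} + v_{3} = v_{1}  so sig = ⟨2 | 1⟩

so the primitive-relation signature multiset is
    |P|=2: 5 collections, coeffs (), (), (1), (1), (1)


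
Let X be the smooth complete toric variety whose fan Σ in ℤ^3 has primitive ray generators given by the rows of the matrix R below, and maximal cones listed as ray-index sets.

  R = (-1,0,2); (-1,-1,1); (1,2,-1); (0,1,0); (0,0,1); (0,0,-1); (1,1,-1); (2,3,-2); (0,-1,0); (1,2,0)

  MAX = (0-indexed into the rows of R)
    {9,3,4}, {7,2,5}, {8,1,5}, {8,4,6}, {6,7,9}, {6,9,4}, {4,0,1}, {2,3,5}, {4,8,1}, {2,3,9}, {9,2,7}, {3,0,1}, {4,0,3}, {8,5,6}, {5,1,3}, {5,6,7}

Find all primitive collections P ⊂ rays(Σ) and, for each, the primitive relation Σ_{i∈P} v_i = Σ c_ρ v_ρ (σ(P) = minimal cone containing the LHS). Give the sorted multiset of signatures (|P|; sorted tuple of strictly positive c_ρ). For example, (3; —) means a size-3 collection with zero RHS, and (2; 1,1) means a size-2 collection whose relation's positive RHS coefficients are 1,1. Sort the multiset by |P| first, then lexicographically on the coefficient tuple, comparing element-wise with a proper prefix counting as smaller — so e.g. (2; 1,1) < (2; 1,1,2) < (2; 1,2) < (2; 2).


|primitive collections| = 22. Relations:

  P={1,6}:  v_{1} + v_{6} = 0  so sig = (2; —)
  P={3,8}:  v_{3} + v_{8} = 0  so sig = (2; —)
  P={4,5}:  v_{4} + v_{5} = 0  so sig = (2; —)
  P={1,2}:  v_{1} + v_{2} = v_{3}  so sig = (2; 1)
  P={1,7}:  v_{1} + v_{7} = v_{2}  so sig = (2; 1)
  P={2,4}:  v_{2} + v_{4} = v_{9}  so sig = (2; 1)
  P={2,6}:  v_{2} + v_{6} = v_{7}  so sig = (2; 1)
  P={2,8}:  v_{2} + v_{8} = v_{6}  so sig = (2; 1)
  P={3,6}:  v_{3} + v_{6} = v_{2}  so sig = (2; 1)
  P={5,9}:  v_{5} + v_{9} = v_{2}  so sig = (2; 1)
  P={0,5}:  v_{0} + v_{5} = v_{1} + v_{3}  so sig = (2; 1,1)
  P={0,6}:  v_{0} + v_{6} = v_{3} + v_{4}  so sig = (2; 1,1)
  P={0,7}:  v_{0} + v_{7} = v_{3} + v_{9}  so sig = (2; 1,1)
  P={0,8}:  v_{0} + v_{8} = v_{1} + v_{4}  so sig = (2; 1,1)
  P={1,9}:  v_{1} + v_{9} = v_{3} + v_{4}  so sig = (2; 1,1)
  P={4,7}:  v_{4} + v_{7} = v_{6} + v_{9}  so sig = (2; 1,1)
  P={8,9}:  v_{8} + v_{9} = v_{4} + v_{6}  so sig = (2; 1,1)
  P={0,2}:  v_{0} + v_{2} = 2·v_{3} + v_{4}  so sig = (2; 1,2)
  P={3,7}:  v_{3} + v_{7} = 2·v_{2}  so sig = (2; 2)
  P={7,8}:  v_{7} + v_{8} = 2·v_{6}  so sig = (2; 2)
  P={0,9}:  v_{0} + v_{9} = 2·v_{3} + 2·v_{4}  so sig = (2; 2,2)
  P={1,3,4}:  v_{1} + v_{3} + v_{4} = v_{0}  so sig = (3; 1)

Sorted signature multiset PRS(X):
[(2; —), (2; —), (2; —), (2; 1), (2; 1), (2; 1), (2; 1), (2; 1), (2; 1), (2; 1), (2; 1,1), (2; 1,1), (2; 1,1), (2; 1,1), (2; 1,1), (2; 1,1), (2; 1,1), (2; 1,2), (2; 2), (2; 2), (2; 2,2), (3; 1)]


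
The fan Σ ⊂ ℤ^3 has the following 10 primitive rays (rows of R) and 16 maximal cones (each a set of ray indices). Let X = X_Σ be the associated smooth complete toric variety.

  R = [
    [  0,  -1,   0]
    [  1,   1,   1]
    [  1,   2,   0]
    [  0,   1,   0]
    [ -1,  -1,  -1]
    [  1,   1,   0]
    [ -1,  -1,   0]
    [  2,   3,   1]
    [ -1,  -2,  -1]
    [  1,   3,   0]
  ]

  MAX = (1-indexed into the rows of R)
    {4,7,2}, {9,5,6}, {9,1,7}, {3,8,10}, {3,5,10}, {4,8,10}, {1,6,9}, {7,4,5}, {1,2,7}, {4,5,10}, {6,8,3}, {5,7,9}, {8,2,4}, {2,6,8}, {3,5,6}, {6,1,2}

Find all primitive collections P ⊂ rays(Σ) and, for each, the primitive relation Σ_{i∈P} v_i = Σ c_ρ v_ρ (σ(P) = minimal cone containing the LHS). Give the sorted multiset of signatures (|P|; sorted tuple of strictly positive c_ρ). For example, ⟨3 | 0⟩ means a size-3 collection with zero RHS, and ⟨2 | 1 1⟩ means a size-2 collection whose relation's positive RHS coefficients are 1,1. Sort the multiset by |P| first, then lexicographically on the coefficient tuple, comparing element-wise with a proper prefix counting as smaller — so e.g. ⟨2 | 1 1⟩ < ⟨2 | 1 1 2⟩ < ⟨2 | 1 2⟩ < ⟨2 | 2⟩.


Σ has 21 primitive collections:

  P={1,4}:  v_{1} + v_{4} = 0  so sig = ⟨2 | 0⟩
  P={2,5}:  v_{2} + v_{5} = 0  so sig = ⟨2 | 0⟩
  P={6,7}:  v_{6} + v_{7} = 0  so sig = ⟨2 | 0⟩
  P={1,3}:  v_{1} + v_{3} = v_{6}  so sig = ⟨2 | 1⟩
  P={1,5}:  v_{1} + v_{5} = v_{9}  so sig = ⟨2 | 1⟩
  P={1,10}:  v_{1} + v_{10} = v_{3}  so sig = ⟨2 | 1⟩
  P={2,3}:  v_{2} + v_{3} = v_{8}  so sig = ⟨2 | 1⟩
  P={2,9}:  v_{2} + v_{9} = v_{1}  so sig = ⟨2 | 1⟩
  P={3,4}:  v_{3} + v_{4} = v_{10}  so sig = ⟨2 | 1⟩
  P={3,7}:  v_{3} + v_{7} = v_{4}  so sig = ⟨2 | 1⟩
  P={4,6}:  v_{4} + v_{6} = v_{3}  so sig = ⟨2 | 1⟩
  P={4,9}:  v_{4} + v_{9} = v_{5}  so sig = ⟨2 | 1⟩
  P={5,8}:  v_{5} + v_{8} = v_{3}  so sig = ⟨2 | 1⟩
  P={8,9}:  v_{8} + v_{9} = v_{6}  so sig = ⟨2 | 1⟩
  P={1,8}:  v_{1} + v_{8} = v_{2} + v_{6}  so sig = ⟨2 | 1 1⟩
  P={2,10}:  v_{2} + v_{10} = v_{4} + v_{8}  so sig = ⟨2 | 1 1⟩
  P={3,9}:  v_{3} + v_{9} = v_{5} + v_{6}  so sig = ⟨2 | 1 1⟩
  P={7,8}:  v_{7} + v_{8} = v_{2} + v_{4}  so sig = ⟨2 | 1 1⟩
  P={9,10}:  v_{9} + v_{10} = v_{3} + v_{5}  so sig = ⟨2 | 1 1⟩
  P={6,10}:  v_{6} + v_{10} = 2·v_{3}  so sig = ⟨2 | 2⟩
  P={7,10}:  v_{7} + v_{10} = 2·v_{4}  so sig = ⟨2 | 2⟩

Hence PRS(X_Σ) =
{ ⟨2 | 0⟩ ×3,  ⟨2 | 1⟩ ×11,  ⟨2 | 1 1⟩ ×5,  ⟨2 | 2⟩ ×2 }
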